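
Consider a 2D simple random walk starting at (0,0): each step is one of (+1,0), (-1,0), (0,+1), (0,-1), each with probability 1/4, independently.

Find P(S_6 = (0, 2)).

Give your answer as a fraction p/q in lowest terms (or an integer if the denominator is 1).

Answer: 225/4096

Derivation:
Let h be the number of horizontal steps (so 6-h are vertical). To end at (0,2) need (h+0)/2 right-steps and ((6-h)+2)/2 up-steps.
Sum over h with 0 ≤ h ≤ 4, h ≡ 0 (mod 2), 6-h ≡ 0 (mod 2):
h=0: C(6,0)·C(0,0)·C(6,4) = 1·1·15 = 15
h=2: C(6,2)·C(2,1)·C(4,3) = 15·2·4 = 120
h=4: C(6,4)·C(4,2)·C(2,2) = 15·6·1 = 90
Total favorable: 225
Total paths: 4^6 = 4096
P = 225/4096 = 225/4096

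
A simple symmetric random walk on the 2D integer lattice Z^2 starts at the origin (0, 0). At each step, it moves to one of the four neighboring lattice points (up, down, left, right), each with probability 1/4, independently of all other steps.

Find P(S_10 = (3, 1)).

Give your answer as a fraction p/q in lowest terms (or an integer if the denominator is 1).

Answer: 1575/65536

Derivation:
Let h be the number of horizontal steps (so 10-h are vertical). To end at (3,1) need (h+3)/2 right-steps and ((10-h)+1)/2 up-steps.
Sum over h with 3 ≤ h ≤ 9, h ≡ 1 (mod 2), 10-h ≡ 1 (mod 2):
h=3: C(10,3)·C(3,3)·C(7,4) = 120·1·35 = 4200
h=5: C(10,5)·C(5,4)·C(5,3) = 252·5·10 = 12600
h=7: C(10,7)·C(7,5)·C(3,2) = 120·21·3 = 7560
h=9: C(10,9)·C(9,6)·C(1,1) = 10·84·1 = 840
Total favorable: 25200
Total paths: 4^10 = 1048576
P = 25200/1048576 = 1575/65536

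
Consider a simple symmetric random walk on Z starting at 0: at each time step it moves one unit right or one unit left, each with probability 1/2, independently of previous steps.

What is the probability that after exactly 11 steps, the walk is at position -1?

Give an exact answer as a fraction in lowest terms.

To reach position -1 after 11 steps: need 5 steps of +1 and 6 of -1.
Favorable paths: C(11,5) = 462
Total paths: 2^11 = 2048
P = 462/2048 = 231/1024

Answer: 231/1024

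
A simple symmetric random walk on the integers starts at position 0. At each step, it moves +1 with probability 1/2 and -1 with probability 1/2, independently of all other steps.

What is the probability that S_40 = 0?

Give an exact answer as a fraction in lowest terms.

To return to 0 after 40 steps: need exactly 20 steps of +1 and 20 of -1.
Favorable paths: C(40,20) = 137846528820
Total paths: 2^40 = 1099511627776
P = 137846528820/1099511627776 = 34461632205/274877906944

Answer: 34461632205/274877906944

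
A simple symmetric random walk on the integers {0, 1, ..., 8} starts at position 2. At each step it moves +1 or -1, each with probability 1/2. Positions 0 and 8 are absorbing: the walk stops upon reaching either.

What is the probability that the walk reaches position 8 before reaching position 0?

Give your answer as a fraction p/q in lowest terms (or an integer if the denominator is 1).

Symmetric walk (p = 1/2): the harmonic-function argument gives P(hit 8 before 0 | start at 2) = a/N.
P = 2/8 = 1/4

Answer: 1/4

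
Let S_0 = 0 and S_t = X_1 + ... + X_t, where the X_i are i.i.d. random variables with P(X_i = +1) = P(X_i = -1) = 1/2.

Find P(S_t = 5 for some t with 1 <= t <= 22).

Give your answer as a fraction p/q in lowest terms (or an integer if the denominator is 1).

Answer: 300185/1048576

Derivation:
Count via complement. Let g(t,s) = #length-t paths at position s with S_1..S_t all ≠ 5.
g(t,s) = g(t-1,s-1) + g(t-1,s+1) for s ≠ 5; g(t,5) = 0.
t=0: g(0,0)=1
t=1: g(1,-1)=1 g(1,1)=1
t=2: g(2,-2)=1 g(2,0)=2 g(2,2)=1
t=3: g(3,-3)=1 g(3,-1)=3 g(3,1)=3 g(3,3)=1
t=4: g(4,-4)=1 g(4,-2)=4 g(4,0)=6 g(4,2)=4 g(4,4)=1
t=5: g(5,-5)=1 g(5,-3)=5 g(5,-1)=10 g(5,1)=10 g(5,3)=5
t=6: g(6,-6)=1 g(6,-4)=6 g(6,-2)=15 g(6,0)=20 g(6,2)=15 g(6,4)=5
t=7: g(7,-7)=1 g(7,-5)=7 g(7,-3)=21 g(7,-1)=35 g(7,1)=35 g(7,3)=20
t=8: g(8,-8)=1 g(8,-6)=8 g(8,-4)=28 g(8,-2)=56 g(8,0)=70 g(8,2)=55 g(8,4)=20
t=9: g(9,-9)=1 g(9,-7)=9 g(9,-5)=36 g(9,-3)=84 g(9,-1)=126 g(9,1)=125 g(9,3)=75
t=10: g(10,-10)=1 g(10,-8)=10 g(10,-6)=45 g(10,-4)=120 g(10,-2)=210 g(10,0)=251 g(10,2)=200 g(10,4)=75
t=11: g(11,-11)=1 g(11,-9)=11 g(11,-7)=55 g(11,-5)=165 g(11,-3)=330 g(11,-1)=461 g(11,1)=451 g(11,3)=275
t=12: g(12,-12)=1 g(12,-10)=12 g(12,-8)=66 g(12,-6)=220 g(12,-4)=495 g(12,-2)=791 g(12,0)=912 g(12,2)=726 g(12,4)=275
t=13: g(13,-13)=1 g(13,-11)=13 g(13,-9)=78 g(13,-7)=286 g(13,-5)=715 g(13,-3)=1286 g(13,-1)=1703 g(13,1)=1638 g(13,3)=1001
t=14: g(14,-14)=1 g(14,-12)=14 g(14,-10)=91 g(14,-8)=364 g(14,-6)=1001 g(14,-4)=2001 g(14,-2)=2989 g(14,0)=3341 g(14,2)=2639 g(14,4)=1001
t=15: g(15,-15)=1 g(15,-13)=15 g(15,-11)=105 g(15,-9)=455 g(15,-7)=1365 g(15,-5)=3002 g(15,-3)=4990 g(15,-1)=6330 g(15,1)=5980 g(15,3)=3640
t=16: g(16,-16)=1 g(16,-14)=16 g(16,-12)=120 g(16,-10)=560 g(16,-8)=1820 g(16,-6)=4367 g(16,-4)=7992 g(16,-2)=11320 g(16,0)=12310 g(16,2)=9620 g(16,4)=3640
t=17: g(17,-17)=1 g(17,-15)=17 g(17,-13)=136 g(17,-11)=680 g(17,-9)=2380 g(17,-7)=6187 g(17,-5)=12359 g(17,-3)=19312 g(17,-1)=23630 g(17,1)=21930 g(17,3)=13260
t=18: g(18,-18)=1 g(18,-16)=18 g(18,-14)=153 g(18,-12)=816 g(18,-10)=3060 g(18,-8)=8567 g(18,-6)=18546 g(18,-4)=31671 g(18,-2)=42942 g(18,0)=45560 g(18,2)=35190 g(18,4)=13260
t=19: g(19,-19)=1 g(19,-17)=19 g(19,-15)=171 g(19,-13)=969 g(19,-11)=3876 g(19,-9)=11627 g(19,-7)=27113 g(19,-5)=50217 g(19,-3)=74613 g(19,-1)=88502 g(19,1)=80750 g(19,3)=48450
t=20: g(20,-20)=1 g(20,-18)=20 g(20,-16)=190 g(20,-14)=1140 g(20,-12)=4845 g(20,-10)=15503 g(20,-8)=38740 g(20,-6)=77330 g(20,-4)=124830 g(20,-2)=163115 g(20,0)=169252 g(20,2)=129200 g(20,4)=48450
t=21: g(21,-21)=1 g(21,-19)=21 g(21,-17)=210 g(21,-15)=1330 g(21,-13)=5985 g(21,-11)=20348 g(21,-9)=54243 g(21,-7)=116070 g(21,-5)=202160 g(21,-3)=287945 g(21,-1)=332367 g(21,1)=298452 g(21,3)=177650
t=22: g(22,-22)=1 g(22,-20)=22 g(22,-18)=231 g(22,-16)=1540 g(22,-14)=7315 g(22,-12)=26333 g(22,-10)=74591 g(22,-8)=170313 g(22,-6)=318230 g(22,-4)=490105 g(22,-2)=620312 g(22,0)=630819 g(22,2)=476102 g(22,4)=177650
Paths never hitting 5: Σ_s g(22,s) = 2993564
Paths hitting 5: 2^22 - 2993564 = 1200740
P = 1200740/4194304 = 300185/1048576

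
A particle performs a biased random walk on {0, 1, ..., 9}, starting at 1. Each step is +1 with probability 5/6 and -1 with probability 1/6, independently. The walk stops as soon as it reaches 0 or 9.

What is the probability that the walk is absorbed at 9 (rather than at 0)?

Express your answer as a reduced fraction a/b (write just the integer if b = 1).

Answer: 390625/488281

Derivation:
Biased walk: p = 5/6, q = 1/6, r = q/p = 1/5
Gambler's ruin: P(hit 9 before 0 | start at 1) = (1 - r^a)/(1 - r^N)
r^1 = 1/5; r^9 = 1/1953125
P = (1 - 1/5) / (1 - 1/1953125) = 4/5 / 1953124/1953125 = 390625/488281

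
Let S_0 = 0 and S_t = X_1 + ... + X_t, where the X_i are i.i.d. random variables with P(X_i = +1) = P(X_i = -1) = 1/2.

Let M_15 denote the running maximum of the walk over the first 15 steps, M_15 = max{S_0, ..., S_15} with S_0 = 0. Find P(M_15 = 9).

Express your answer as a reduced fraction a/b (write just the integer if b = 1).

Let M_15 = max(S_0,...,S_15). Use the reflection principle: for j ≥ 1, #{paths with M_15 ≥ j} = #{S_15 ≥ j} + #{S_15 ≥ j+1}.
By reflection, #{M_15 ≥ 9} = #{S_15 ≥ 9} + #{S_15 ≥ 10} = 576 + 121 = 697.
#{M_15 ≥ 10} = #{S_15 ≥ 10} + #{S_15 ≥ 11} = 121 + 121 = 242.
#{M_15 = 9} = 697 - 242 = 455.
P(M_15 = 9) = 455/32768 = 455/32768

Answer: 455/32768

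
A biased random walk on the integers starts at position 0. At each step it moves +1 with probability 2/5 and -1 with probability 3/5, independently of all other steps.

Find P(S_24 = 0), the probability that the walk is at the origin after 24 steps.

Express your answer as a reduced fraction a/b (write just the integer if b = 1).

Answer: 5886359014588416/59604644775390625

Derivation:
To be at 0 after 24 steps: need exactly 12 steps of +1 and 12 of -1.
Number of such sequences: C(24,12) = 2704156
Each has probability (2/5)^12 · (3/5)^12 = 2176782336/59604644775390625
P = 2704156 · 2176782336/59604644775390625 = 5886359014588416/59604644775390625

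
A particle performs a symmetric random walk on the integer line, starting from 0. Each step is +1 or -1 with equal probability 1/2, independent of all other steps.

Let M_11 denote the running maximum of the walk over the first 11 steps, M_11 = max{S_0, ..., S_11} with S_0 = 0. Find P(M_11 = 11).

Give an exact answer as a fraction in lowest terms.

Let M_11 = max(S_0,...,S_11). Use the reflection principle: for j ≥ 1, #{paths with M_11 ≥ j} = #{S_11 ≥ j} + #{S_11 ≥ j+1}.
By reflection, #{M_11 ≥ 11} = #{S_11 ≥ 11} + #{S_11 ≥ 12} = 1 + 0 = 1.
#{M_11 ≥ 12} = #{S_11 ≥ 12} + #{S_11 ≥ 13} = 0 + 0 = 0.
#{M_11 = 11} = 1 - 0 = 1.
P(M_11 = 11) = 1/2048 = 1/2048

Answer: 1/2048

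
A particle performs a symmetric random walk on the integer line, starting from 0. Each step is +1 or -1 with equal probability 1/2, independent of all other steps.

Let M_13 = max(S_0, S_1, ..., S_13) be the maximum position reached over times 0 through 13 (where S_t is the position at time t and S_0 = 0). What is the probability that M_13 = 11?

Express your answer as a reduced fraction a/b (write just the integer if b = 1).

Answer: 13/8192

Derivation:
Let M_13 = max(S_0,...,S_13). Use the reflection principle: for j ≥ 1, #{paths with M_13 ≥ j} = #{S_13 ≥ j} + #{S_13 ≥ j+1}.
By reflection, #{M_13 ≥ 11} = #{S_13 ≥ 11} + #{S_13 ≥ 12} = 14 + 1 = 15.
#{M_13 ≥ 12} = #{S_13 ≥ 12} + #{S_13 ≥ 13} = 1 + 1 = 2.
#{M_13 = 11} = 15 - 2 = 13.
P(M_13 = 11) = 13/8192 = 13/8192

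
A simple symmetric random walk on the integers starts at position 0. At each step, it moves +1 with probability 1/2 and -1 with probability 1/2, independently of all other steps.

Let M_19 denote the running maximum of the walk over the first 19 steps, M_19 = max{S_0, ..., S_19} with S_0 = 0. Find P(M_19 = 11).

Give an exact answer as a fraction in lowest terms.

Let M_19 = max(S_0,...,S_19). Use the reflection principle: for j ≥ 1, #{paths with M_19 ≥ j} = #{S_19 ≥ j} + #{S_19 ≥ j+1}.
By reflection, #{M_19 ≥ 11} = #{S_19 ≥ 11} + #{S_19 ≥ 12} = 5036 + 1160 = 6196.
#{M_19 ≥ 12} = #{S_19 ≥ 12} + #{S_19 ≥ 13} = 1160 + 1160 = 2320.
#{M_19 = 11} = 6196 - 2320 = 3876.
P(M_19 = 11) = 3876/524288 = 969/131072

Answer: 969/131072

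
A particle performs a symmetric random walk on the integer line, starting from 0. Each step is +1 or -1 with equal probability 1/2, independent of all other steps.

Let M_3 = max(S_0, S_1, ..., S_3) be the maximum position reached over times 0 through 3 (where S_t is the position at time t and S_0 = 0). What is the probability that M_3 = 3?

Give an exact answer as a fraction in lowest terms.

Answer: 1/8

Derivation:
Let M_3 = max(S_0,...,S_3). Use the reflection principle: for j ≥ 1, #{paths with M_3 ≥ j} = #{S_3 ≥ j} + #{S_3 ≥ j+1}.
By reflection, #{M_3 ≥ 3} = #{S_3 ≥ 3} + #{S_3 ≥ 4} = 1 + 0 = 1.
#{M_3 ≥ 4} = #{S_3 ≥ 4} + #{S_3 ≥ 5} = 0 + 0 = 0.
#{M_3 = 3} = 1 - 0 = 1.
P(M_3 = 3) = 1/8 = 1/8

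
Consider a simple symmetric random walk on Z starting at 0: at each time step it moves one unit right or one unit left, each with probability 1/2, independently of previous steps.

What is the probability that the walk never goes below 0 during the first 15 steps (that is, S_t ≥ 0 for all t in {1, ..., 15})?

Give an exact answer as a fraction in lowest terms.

Answer: 6435/32768

Derivation:
Let f(t,s) = #length-t paths at position s with S_1..S_t all ≥ 0.
f(t,s) = f(t-1,s-1) + f(t-1,s+1) for s ≥ 0; f(t,s) = 0 for s < 0.
t=0: f(0,0)=1
t=1: f(1,1)=1
t=2: f(2,0)=1 f(2,2)=1
t=3: f(3,1)=2 f(3,3)=1
t=4: f(4,0)=2 f(4,2)=3 f(4,4)=1
t=5: f(5,1)=5 f(5,3)=4 f(5,5)=1
t=6: f(6,0)=5 f(6,2)=9 f(6,4)=5 f(6,6)=1
t=7: f(7,1)=14 f(7,3)=14 f(7,5)=6 f(7,7)=1
t=8: f(8,0)=14 f(8,2)=28 f(8,4)=20 f(8,6)=7 f(8,8)=1
t=9: f(9,1)=42 f(9,3)=48 f(9,5)=27 f(9,7)=8 f(9,9)=1
t=10: f(10,0)=42 f(10,2)=90 f(10,4)=75 f(10,6)=35 f(10,8)=9 f(10,10)=1
t=11: f(11,1)=132 f(11,3)=165 f(11,5)=110 f(11,7)=44 f(11,9)=10 f(11,11)=1
t=12: f(12,0)=132 f(12,2)=297 f(12,4)=275 f(12,6)=154 f(12,8)=54 f(12,10)=11 f(12,12)=1
t=13: f(13,1)=429 f(13,3)=572 f(13,5)=429 f(13,7)=208 f(13,9)=65 f(13,11)=12 f(13,13)=1
t=14: f(14,0)=429 f(14,2)=1001 f(14,4)=1001 f(14,6)=637 f(14,8)=273 f(14,10)=77 f(14,12)=13 f(14,14)=1
t=15: f(15,1)=1430 f(15,3)=2002 f(15,5)=1638 f(15,7)=910 f(15,9)=350 f(15,11)=90 f(15,13)=14 f(15,15)=1
Σ_s f(15,s) = 6435
P = 6435/32768 = 6435/32768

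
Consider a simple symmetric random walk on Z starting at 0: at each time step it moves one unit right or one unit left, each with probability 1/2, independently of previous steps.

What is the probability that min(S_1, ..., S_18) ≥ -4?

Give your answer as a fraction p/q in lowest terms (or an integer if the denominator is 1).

Answer: 24973/32768

Derivation:
Let f(t,s) = #length-t paths at position s with S_1..S_t all ≥ -4.
f(t,s) = f(t-1,s-1) + f(t-1,s+1) for s ≥ -4; f(t,s) = 0 for s < -4.
t=0: f(0,0)=1
t=1: f(1,-1)=1 f(1,1)=1
t=2: f(2,-2)=1 f(2,0)=2 f(2,2)=1
t=3: f(3,-3)=1 f(3,-1)=3 f(3,1)=3 f(3,3)=1
t=4: f(4,-4)=1 f(4,-2)=4 f(4,0)=6 f(4,2)=4 f(4,4)=1
t=5: f(5,-3)=5 f(5,-1)=10 f(5,1)=10 f(5,3)=5 f(5,5)=1
t=6: f(6,-4)=5 f(6,-2)=15 f(6,0)=20 f(6,2)=15 f(6,4)=6 f(6,6)=1
t=7: f(7,-3)=20 f(7,-1)=35 f(7,1)=35 f(7,3)=21 f(7,5)=7 f(7,7)=1
t=8: f(8,-4)=20 f(8,-2)=55 f(8,0)=70 f(8,2)=56 f(8,4)=28 f(8,6)=8 f(8,8)=1
t=9: f(9,-3)=75 f(9,-1)=125 f(9,1)=126 f(9,3)=84 f(9,5)=36 f(9,7)=9 f(9,9)=1
t=10: f(10,-4)=75 f(10,-2)=200 f(10,0)=251 f(10,2)=210 f(10,4)=120 f(10,6)=45 f(10,8)=10 f(10,10)=1
t=11: f(11,-3)=275 f(11,-1)=451 f(11,1)=461 f(11,3)=330 f(11,5)=165 f(11,7)=55 f(11,9)=11 f(11,11)=1
t=12: f(12,-4)=275 f(12,-2)=726 f(12,0)=912 f(12,2)=791 f(12,4)=495 f(12,6)=220 f(12,8)=66 f(12,10)=12 f(12,12)=1
t=13: f(13,-3)=1001 f(13,-1)=1638 f(13,1)=1703 f(13,3)=1286 f(13,5)=715 f(13,7)=286 f(13,9)=78 f(13,11)=13 f(13,13)=1
t=14: f(14,-4)=1001 f(14,-2)=2639 f(14,0)=3341 f(14,2)=2989 f(14,4)=2001 f(14,6)=1001 f(14,8)=364 f(14,10)=91 f(14,12)=14 f(14,14)=1
t=15: f(15,-3)=3640 f(15,-1)=5980 f(15,1)=6330 f(15,3)=4990 f(15,5)=3002 f(15,7)=1365 f(15,9)=455 f(15,11)=105 f(15,13)=15 f(15,15)=1
t=16: f(16,-4)=3640 f(16,-2)=9620 f(16,0)=12310 f(16,2)=11320 f(16,4)=7992 f(16,6)=4367 f(16,8)=1820 f(16,10)=560 f(16,12)=120 f(16,14)=16 f(16,16)=1
t=17: f(17,-3)=13260 f(17,-1)=21930 f(17,1)=23630 f(17,3)=19312 f(17,5)=12359 f(17,7)=6187 f(17,9)=2380 f(17,11)=680 f(17,13)=136 f(17,15)=17 f(17,17)=1
t=18: f(18,-4)=13260 f(18,-2)=35190 f(18,0)=45560 f(18,2)=42942 f(18,4)=31671 f(18,6)=18546 f(18,8)=8567 f(18,10)=3060 f(18,12)=816 f(18,14)=153 f(18,16)=18 f(18,18)=1
Σ_s f(18,s) = 199784
P = 199784/262144 = 24973/32768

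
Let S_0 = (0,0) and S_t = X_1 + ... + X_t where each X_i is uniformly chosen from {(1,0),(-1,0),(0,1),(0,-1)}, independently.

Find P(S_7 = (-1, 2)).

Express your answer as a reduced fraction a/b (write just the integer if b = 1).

Let h be the number of horizontal steps (so 7-h are vertical). To end at (-1,2) need (h-1)/2 right-steps and ((7-h)+2)/2 up-steps.
Sum over h with 1 ≤ h ≤ 5, h ≡ 1 (mod 2), 7-h ≡ 0 (mod 2):
h=1: C(7,1)·C(1,0)·C(6,4) = 7·1·15 = 105
h=3: C(7,3)·C(3,1)·C(4,3) = 35·3·4 = 420
h=5: C(7,5)·C(5,2)·C(2,2) = 21·10·1 = 210
Total favorable: 735
Total paths: 4^7 = 16384
P = 735/16384 = 735/16384

Answer: 735/16384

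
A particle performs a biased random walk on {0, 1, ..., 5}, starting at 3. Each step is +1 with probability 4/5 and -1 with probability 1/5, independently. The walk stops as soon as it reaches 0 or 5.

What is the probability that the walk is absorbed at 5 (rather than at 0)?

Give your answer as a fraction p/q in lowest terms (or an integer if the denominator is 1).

Answer: 336/341

Derivation:
Biased walk: p = 4/5, q = 1/5, r = q/p = 1/4
Gambler's ruin: P(hit 5 before 0 | start at 3) = (1 - r^a)/(1 - r^N)
r^3 = 1/64; r^5 = 1/1024
P = (1 - 1/64) / (1 - 1/1024) = 63/64 / 1023/1024 = 336/341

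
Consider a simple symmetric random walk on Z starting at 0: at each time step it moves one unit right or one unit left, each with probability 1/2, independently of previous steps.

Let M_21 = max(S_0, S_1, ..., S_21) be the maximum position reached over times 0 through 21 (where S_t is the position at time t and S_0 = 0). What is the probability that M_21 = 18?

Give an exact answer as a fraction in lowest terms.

Answer: 21/2097152

Derivation:
Let M_21 = max(S_0,...,S_21). Use the reflection principle: for j ≥ 1, #{paths with M_21 ≥ j} = #{S_21 ≥ j} + #{S_21 ≥ j+1}.
By reflection, #{M_21 ≥ 18} = #{S_21 ≥ 18} + #{S_21 ≥ 19} = 22 + 22 = 44.
#{M_21 ≥ 19} = #{S_21 ≥ 19} + #{S_21 ≥ 20} = 22 + 1 = 23.
#{M_21 = 18} = 44 - 23 = 21.
P(M_21 = 18) = 21/2097152 = 21/2097152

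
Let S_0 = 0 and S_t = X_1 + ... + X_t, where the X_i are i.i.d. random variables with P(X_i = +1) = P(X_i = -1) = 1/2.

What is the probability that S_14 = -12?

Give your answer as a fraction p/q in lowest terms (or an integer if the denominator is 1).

To reach position -12 after 14 steps: need 1 step of +1 and 13 of -1.
Favorable paths: C(14,1) = 14
Total paths: 2^14 = 16384
P = 14/16384 = 7/8192

Answer: 7/8192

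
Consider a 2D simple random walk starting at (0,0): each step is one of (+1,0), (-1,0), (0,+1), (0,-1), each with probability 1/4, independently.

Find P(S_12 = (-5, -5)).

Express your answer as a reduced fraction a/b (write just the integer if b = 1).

Let h be the number of horizontal steps (so 12-h are vertical). To end at (-5,-5) need (h-5)/2 right-steps and ((12-h)-5)/2 up-steps.
Sum over h with 5 ≤ h ≤ 7, h ≡ 1 (mod 2), 12-h ≡ 1 (mod 2):
h=5: C(12,5)·C(5,0)·C(7,1) = 792·1·7 = 5544
h=7: C(12,7)·C(7,1)·C(5,0) = 792·7·1 = 5544
Total favorable: 11088
Total paths: 4^12 = 16777216
P = 11088/16777216 = 693/1048576

Answer: 693/1048576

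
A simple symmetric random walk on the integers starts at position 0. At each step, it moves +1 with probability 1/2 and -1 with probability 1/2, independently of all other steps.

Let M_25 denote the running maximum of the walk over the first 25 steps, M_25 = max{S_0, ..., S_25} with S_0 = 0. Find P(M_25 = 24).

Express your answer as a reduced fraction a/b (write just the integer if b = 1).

Let M_25 = max(S_0,...,S_25). Use the reflection principle: for j ≥ 1, #{paths with M_25 ≥ j} = #{S_25 ≥ j} + #{S_25 ≥ j+1}.
By reflection, #{M_25 ≥ 24} = #{S_25 ≥ 24} + #{S_25 ≥ 25} = 1 + 1 = 2.
#{M_25 ≥ 25} = #{S_25 ≥ 25} + #{S_25 ≥ 26} = 1 + 0 = 1.
#{M_25 = 24} = 2 - 1 = 1.
P(M_25 = 24) = 1/33554432 = 1/33554432

Answer: 1/33554432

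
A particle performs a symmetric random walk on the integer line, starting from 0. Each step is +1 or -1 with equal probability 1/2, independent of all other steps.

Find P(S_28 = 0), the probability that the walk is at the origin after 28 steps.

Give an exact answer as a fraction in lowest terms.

Answer: 5014575/33554432

Derivation:
To return to 0 after 28 steps: need exactly 14 steps of +1 and 14 of -1.
Favorable paths: C(28,14) = 40116600
Total paths: 2^28 = 268435456
P = 40116600/268435456 = 5014575/33554432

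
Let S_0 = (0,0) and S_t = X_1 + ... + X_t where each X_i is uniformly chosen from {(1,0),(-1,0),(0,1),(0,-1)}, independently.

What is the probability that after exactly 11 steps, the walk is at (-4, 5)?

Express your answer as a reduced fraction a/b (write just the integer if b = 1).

Answer: 2541/2097152

Derivation:
Let h be the number of horizontal steps (so 11-h are vertical). To end at (-4,5) need (h-4)/2 right-steps and ((11-h)+5)/2 up-steps.
Sum over h with 4 ≤ h ≤ 6, h ≡ 0 (mod 2), 11-h ≡ 1 (mod 2):
h=4: C(11,4)·C(4,0)·C(7,6) = 330·1·7 = 2310
h=6: C(11,6)·C(6,1)·C(5,5) = 462·6·1 = 2772
Total favorable: 5082
Total paths: 4^11 = 4194304
P = 5082/4194304 = 2541/2097152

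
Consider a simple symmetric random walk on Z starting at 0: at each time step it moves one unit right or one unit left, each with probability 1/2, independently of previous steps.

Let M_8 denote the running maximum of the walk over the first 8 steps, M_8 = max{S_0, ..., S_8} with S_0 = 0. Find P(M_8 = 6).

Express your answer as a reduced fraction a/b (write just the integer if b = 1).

Let M_8 = max(S_0,...,S_8). Use the reflection principle: for j ≥ 1, #{paths with M_8 ≥ j} = #{S_8 ≥ j} + #{S_8 ≥ j+1}.
By reflection, #{M_8 ≥ 6} = #{S_8 ≥ 6} + #{S_8 ≥ 7} = 9 + 1 = 10.
#{M_8 ≥ 7} = #{S_8 ≥ 7} + #{S_8 ≥ 8} = 1 + 1 = 2.
#{M_8 = 6} = 10 - 2 = 8.
P(M_8 = 6) = 8/256 = 1/32

Answer: 1/32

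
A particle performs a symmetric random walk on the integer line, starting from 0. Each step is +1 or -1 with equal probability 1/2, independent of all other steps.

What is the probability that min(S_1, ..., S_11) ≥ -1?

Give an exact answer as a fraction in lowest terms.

Answer: 231/512

Derivation:
Let f(t,s) = #length-t paths at position s with S_1..S_t all ≥ -1.
f(t,s) = f(t-1,s-1) + f(t-1,s+1) for s ≥ -1; f(t,s) = 0 for s < -1.
t=0: f(0,0)=1
t=1: f(1,-1)=1 f(1,1)=1
t=2: f(2,0)=2 f(2,2)=1
t=3: f(3,-1)=2 f(3,1)=3 f(3,3)=1
t=4: f(4,0)=5 f(4,2)=4 f(4,4)=1
t=5: f(5,-1)=5 f(5,1)=9 f(5,3)=5 f(5,5)=1
t=6: f(6,0)=14 f(6,2)=14 f(6,4)=6 f(6,6)=1
t=7: f(7,-1)=14 f(7,1)=28 f(7,3)=20 f(7,5)=7 f(7,7)=1
t=8: f(8,0)=42 f(8,2)=48 f(8,4)=27 f(8,6)=8 f(8,8)=1
t=9: f(9,-1)=42 f(9,1)=90 f(9,3)=75 f(9,5)=35 f(9,7)=9 f(9,9)=1
t=10: f(10,0)=132 f(10,2)=165 f(10,4)=110 f(10,6)=44 f(10,8)=10 f(10,10)=1
t=11: f(11,-1)=132 f(11,1)=297 f(11,3)=275 f(11,5)=154 f(11,7)=54 f(11,9)=11 f(11,11)=1
Σ_s f(11,s) = 924
P = 924/2048 = 231/512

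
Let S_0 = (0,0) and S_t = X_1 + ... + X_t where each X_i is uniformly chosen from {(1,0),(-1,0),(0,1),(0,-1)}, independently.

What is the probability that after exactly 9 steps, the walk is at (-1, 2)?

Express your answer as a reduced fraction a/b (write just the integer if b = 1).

Let h be the number of horizontal steps (so 9-h are vertical). To end at (-1,2) need (h-1)/2 right-steps and ((9-h)+2)/2 up-steps.
Sum over h with 1 ≤ h ≤ 7, h ≡ 1 (mod 2), 9-h ≡ 0 (mod 2):
h=1: C(9,1)·C(1,0)·C(8,5) = 9·1·56 = 504
h=3: C(9,3)·C(3,1)·C(6,4) = 84·3·15 = 3780
h=5: C(9,5)·C(5,2)·C(4,3) = 126·10·4 = 5040
h=7: C(9,7)·C(7,3)·C(2,2) = 36·35·1 = 1260
Total favorable: 10584
Total paths: 4^9 = 262144
P = 10584/262144 = 1323/32768

Answer: 1323/32768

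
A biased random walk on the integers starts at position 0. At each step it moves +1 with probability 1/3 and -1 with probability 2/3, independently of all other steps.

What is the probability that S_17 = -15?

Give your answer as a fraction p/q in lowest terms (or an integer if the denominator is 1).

Answer: 1114112/129140163

Derivation:
To reach position -15 after 17 steps: need 1 step of +1 and 16 steps of -1.
Number of such sequences: C(17,1) = 17
Each has probability (1/3)^1 · (2/3)^16 = 65536/129140163
P = 17 · 65536/129140163 = 1114112/129140163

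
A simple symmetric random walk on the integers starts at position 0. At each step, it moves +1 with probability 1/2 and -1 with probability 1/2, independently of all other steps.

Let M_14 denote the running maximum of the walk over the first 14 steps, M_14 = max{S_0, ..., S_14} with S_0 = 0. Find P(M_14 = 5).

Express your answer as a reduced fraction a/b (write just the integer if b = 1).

Answer: 1001/16384

Derivation:
Let M_14 = max(S_0,...,S_14). Use the reflection principle: for j ≥ 1, #{paths with M_14 ≥ j} = #{S_14 ≥ j} + #{S_14 ≥ j+1}.
By reflection, #{M_14 ≥ 5} = #{S_14 ≥ 5} + #{S_14 ≥ 6} = 1471 + 1471 = 2942.
#{M_14 ≥ 6} = #{S_14 ≥ 6} + #{S_14 ≥ 7} = 1471 + 470 = 1941.
#{M_14 = 5} = 2942 - 1941 = 1001.
P(M_14 = 5) = 1001/16384 = 1001/16384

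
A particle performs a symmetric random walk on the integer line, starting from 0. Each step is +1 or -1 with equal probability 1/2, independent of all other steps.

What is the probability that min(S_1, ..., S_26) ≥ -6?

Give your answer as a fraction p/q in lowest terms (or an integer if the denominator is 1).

Let f(t,s) = #length-t paths at position s with S_1..S_t all ≥ -6.
f(t,s) = f(t-1,s-1) + f(t-1,s+1) for s ≥ -6; f(t,s) = 0 for s < -6.
t=0: f(0,0)=1
t=1: f(1,-1)=1 f(1,1)=1
t=2: f(2,-2)=1 f(2,0)=2 f(2,2)=1
t=3: f(3,-3)=1 f(3,-1)=3 f(3,1)=3 f(3,3)=1
t=4: f(4,-4)=1 f(4,-2)=4 f(4,0)=6 f(4,2)=4 f(4,4)=1
t=5: f(5,-5)=1 f(5,-3)=5 f(5,-1)=10 f(5,1)=10 f(5,3)=5 f(5,5)=1
t=6: f(6,-6)=1 f(6,-4)=6 f(6,-2)=15 f(6,0)=20 f(6,2)=15 f(6,4)=6 f(6,6)=1
t=7: f(7,-5)=7 f(7,-3)=21 f(7,-1)=35 f(7,1)=35 f(7,3)=21 f(7,5)=7 f(7,7)=1
t=8: f(8,-6)=7 f(8,-4)=28 f(8,-2)=56 f(8,0)=70 f(8,2)=56 f(8,4)=28 f(8,6)=8 f(8,8)=1
t=9: f(9,-5)=35 f(9,-3)=84 f(9,-1)=126 f(9,1)=126 f(9,3)=84 f(9,5)=36 f(9,7)=9 f(9,9)=1
t=10: f(10,-6)=35 f(10,-4)=119 f(10,-2)=210 f(10,0)=252 f(10,2)=210 f(10,4)=120 f(10,6)=45 f(10,8)=10 f(10,10)=1
t=11: f(11,-5)=154 f(11,-3)=329 f(11,-1)=462 f(11,1)=462 f(11,3)=330 f(11,5)=165 f(11,7)=55 f(11,9)=11 f(11,11)=1
t=12: f(12,-6)=154 f(12,-4)=483 f(12,-2)=791 f(12,0)=924 f(12,2)=792 f(12,4)=495 f(12,6)=220 f(12,8)=66 f(12,10)=12 f(12,12)=1
t=13: f(13,-5)=637 f(13,-3)=1274 f(13,-1)=1715 f(13,1)=1716 f(13,3)=1287 f(13,5)=715 f(13,7)=286 f(13,9)=78 f(13,11)=13 f(13,13)=1
t=14: f(14,-6)=637 f(14,-4)=1911 f(14,-2)=2989 f(14,0)=3431 f(14,2)=3003 f(14,4)=2002 f(14,6)=1001 f(14,8)=364 f(14,10)=91 f(14,12)=14 f(14,14)=1
t=15: f(15,-5)=2548 f(15,-3)=4900 f(15,-1)=6420 f(15,1)=6434 f(15,3)=5005 f(15,5)=3003 f(15,7)=1365 f(15,9)=455 f(15,11)=105 f(15,13)=15 f(15,15)=1
t=16: f(16,-6)=2548 f(16,-4)=7448 f(16,-2)=11320 f(16,0)=12854 f(16,2)=11439 f(16,4)=8008 f(16,6)=4368 f(16,8)=1820 f(16,10)=560 f(16,12)=120 f(16,14)=16 f(16,16)=1
t=17: f(17,-5)=9996 f(17,-3)=18768 f(17,-1)=24174 f(17,1)=24293 f(17,3)=19447 f(17,5)=12376 f(17,7)=6188 f(17,9)=2380 f(17,11)=680 f(17,13)=136 f(17,15)=17 f(17,17)=1
t=18: f(18,-6)=9996 f(18,-4)=28764 f(18,-2)=42942 f(18,0)=48467 f(18,2)=43740 f(18,4)=31823 f(18,6)=18564 f(18,8)=8568 f(18,10)=3060 f(18,12)=816 f(18,14)=153 f(18,16)=18 f(18,18)=1
t=19: f(19,-5)=38760 f(19,-3)=71706 f(19,-1)=91409 f(19,1)=92207 f(19,3)=75563 f(19,5)=50387 f(19,7)=27132 f(19,9)=11628 f(19,11)=3876 f(19,13)=969 f(19,15)=171 f(19,17)=19 f(19,19)=1
t=20: f(20,-6)=38760 f(20,-4)=110466 f(20,-2)=163115 f(20,0)=183616 f(20,2)=167770 f(20,4)=125950 f(20,6)=77519 f(20,8)=38760 f(20,10)=15504 f(20,12)=4845 f(20,14)=1140 f(20,16)=190 f(20,18)=20 f(20,20)=1
t=21: f(21,-5)=149226 f(21,-3)=273581 f(21,-1)=346731 f(21,1)=351386 f(21,3)=293720 f(21,5)=203469 f(21,7)=116279 f(21,9)=54264 f(21,11)=20349 f(21,13)=5985 f(21,15)=1330 f(21,17)=210 f(21,19)=21 f(21,21)=1
t=22: f(22,-6)=149226 f(22,-4)=422807 f(22,-2)=620312 f(22,0)=698117 f(22,2)=645106 f(22,4)=497189 f(22,6)=319748 f(22,8)=170543 f(22,10)=74613 f(22,12)=26334 f(22,14)=7315 f(22,16)=1540 f(22,18)=231 f(22,20)=22 f(22,22)=1
t=23: f(23,-5)=572033 f(23,-3)=1043119 f(23,-1)=1318429 f(23,1)=1343223 f(23,3)=1142295 f(23,5)=816937 f(23,7)=490291 f(23,9)=245156 f(23,11)=100947 f(23,13)=33649 f(23,15)=8855 f(23,17)=1771 f(23,19)=253 f(23,21)=23 f(23,23)=1
t=24: f(24,-6)=572033 f(24,-4)=1615152 f(24,-2)=2361548 f(24,0)=2661652 f(24,2)=2485518 f(24,4)=1959232 f(24,6)=1307228 f(24,8)=735447 f(24,10)=346103 f(24,12)=134596 f(24,14)=42504 f(24,16)=10626 f(24,18)=2024 f(24,20)=276 f(24,22)=24 f(24,24)=1
t=25: f(25,-5)=2187185 f(25,-3)=3976700 f(25,-1)=5023200 f(25,1)=5147170 f(25,3)=4444750 f(25,5)=3266460 f(25,7)=2042675 f(25,9)=1081550 f(25,11)=480699 f(25,13)=177100 f(25,15)=53130 f(25,17)=12650 f(25,19)=2300 f(25,21)=300 f(25,23)=25 f(25,25)=1
t=26: f(26,-6)=2187185 f(26,-4)=6163885 f(26,-2)=8999900 f(26,0)=10170370 f(26,2)=9591920 f(26,4)=7711210 f(26,6)=5309135 f(26,8)=3124225 f(26,10)=1562249 f(26,12)=657799 f(26,14)=230230 f(26,16)=65780 f(26,18)=14950 f(26,20)=2600 f(26,22)=325 f(26,24)=26 f(26,26)=1
Σ_s f(26,s) = 55791790
P = 55791790/67108864 = 27895895/33554432

Answer: 27895895/33554432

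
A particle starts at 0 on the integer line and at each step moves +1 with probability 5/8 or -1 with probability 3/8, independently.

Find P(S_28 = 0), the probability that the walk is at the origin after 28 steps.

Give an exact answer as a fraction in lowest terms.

Answer: 146390117023773193359375/2417851639229258349412352

Derivation:
To be at 0 after 28 steps: need exactly 14 steps of +1 and 14 of -1.
Number of such sequences: C(28,14) = 40116600
Each has probability (5/8)^14 · (3/8)^14 = 29192926025390625/19342813113834066795298816
P = 40116600 · 29192926025390625/19342813113834066795298816 = 146390117023773193359375/2417851639229258349412352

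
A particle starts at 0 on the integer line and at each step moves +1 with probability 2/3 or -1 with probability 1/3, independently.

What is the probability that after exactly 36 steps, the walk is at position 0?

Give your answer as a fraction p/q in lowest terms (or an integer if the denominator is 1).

Answer: 792997422694400/50031545098999707

Derivation:
To be at 0 after 36 steps: need exactly 18 steps of +1 and 18 of -1.
Number of such sequences: C(36,18) = 9075135300
Each has probability (2/3)^18 · (1/3)^18 = 262144/150094635296999121
P = 9075135300 · 262144/150094635296999121 = 792997422694400/50031545098999707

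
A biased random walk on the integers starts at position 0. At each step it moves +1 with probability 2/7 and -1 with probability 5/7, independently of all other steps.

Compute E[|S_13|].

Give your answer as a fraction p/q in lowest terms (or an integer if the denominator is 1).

Answer: 11341434039/1977326743

Derivation:
S_13 takes values m ≡ 1 (mod 2) with |m| ≤ 13; P(S_13=m) = C(13,(13+m)/2) · (2/7)^((13+m)/2) · (5/7)^((13-m)/2).
Distribution: P(S=-13)=1220703125/96889010407, P(S=-11)=6347656250/96889010407, P(S=-9)=15234375000/96889010407, P(S=-7)=22343750000/96889010407, P(S=-5)=22343750000/96889010407, P(S=-3)=16087500000/96889010407, P(S=-1)=8580000000/96889010407, P(S=1)=3432000000/96889010407, P(S=3)=1029600000/96889010407, P(S=5)=228800000/96889010407, P(S=7)=36608000/96889010407, P(S=9)=3993600/96889010407, P(S=11)=266240/96889010407, P(S=13)=8192/96889010407
E[|S_13|] = Σ_m |m|·P(S_13=m) = 11341434039/1977326743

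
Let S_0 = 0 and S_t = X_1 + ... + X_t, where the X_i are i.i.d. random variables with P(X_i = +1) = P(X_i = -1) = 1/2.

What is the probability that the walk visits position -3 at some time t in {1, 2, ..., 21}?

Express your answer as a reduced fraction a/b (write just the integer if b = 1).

Count via complement. Let g(t,s) = #length-t paths at position s with S_1..S_t all ≠ -3.
g(t,s) = g(t-1,s-1) + g(t-1,s+1) for s ≠ -3; g(t,-3) = 0.
t=0: g(0,0)=1
t=1: g(1,-1)=1 g(1,1)=1
t=2: g(2,-2)=1 g(2,0)=2 g(2,2)=1
t=3: g(3,-1)=3 g(3,1)=3 g(3,3)=1
t=4: g(4,-2)=3 g(4,0)=6 g(4,2)=4 g(4,4)=1
t=5: g(5,-1)=9 g(5,1)=10 g(5,3)=5 g(5,5)=1
t=6: g(6,-2)=9 g(6,0)=19 g(6,2)=15 g(6,4)=6 g(6,6)=1
t=7: g(7,-1)=28 g(7,1)=34 g(7,3)=21 g(7,5)=7 g(7,7)=1
t=8: g(8,-2)=28 g(8,0)=62 g(8,2)=55 g(8,4)=28 g(8,6)=8 g(8,8)=1
t=9: g(9,-1)=90 g(9,1)=117 g(9,3)=83 g(9,5)=36 g(9,7)=9 g(9,9)=1
t=10: g(10,-2)=90 g(10,0)=207 g(10,2)=200 g(10,4)=119 g(10,6)=45 g(10,8)=10 g(10,10)=1
t=11: g(11,-1)=297 g(11,1)=407 g(11,3)=319 g(11,5)=164 g(11,7)=55 g(11,9)=11 g(11,11)=1
t=12: g(12,-2)=297 g(12,0)=704 g(12,2)=726 g(12,4)=483 g(12,6)=219 g(12,8)=66 g(12,10)=12 g(12,12)=1
t=13: g(13,-1)=1001 g(13,1)=1430 g(13,3)=1209 g(13,5)=702 g(13,7)=285 g(13,9)=78 g(13,11)=13 g(13,13)=1
t=14: g(14,-2)=1001 g(14,0)=2431 g(14,2)=2639 g(14,4)=1911 g(14,6)=987 g(14,8)=363 g(14,10)=91 g(14,12)=14 g(14,14)=1
t=15: g(15,-1)=3432 g(15,1)=5070 g(15,3)=4550 g(15,5)=2898 g(15,7)=1350 g(15,9)=454 g(15,11)=105 g(15,13)=15 g(15,15)=1
t=16: g(16,-2)=3432 g(16,0)=8502 g(16,2)=9620 g(16,4)=7448 g(16,6)=4248 g(16,8)=1804 g(16,10)=559 g(16,12)=120 g(16,14)=16 g(16,16)=1
t=17: g(17,-1)=11934 g(17,1)=18122 g(17,3)=17068 g(17,5)=11696 g(17,7)=6052 g(17,9)=2363 g(17,11)=679 g(17,13)=136 g(17,15)=17 g(17,17)=1
t=18: g(18,-2)=11934 g(18,0)=30056 g(18,2)=35190 g(18,4)=28764 g(18,6)=17748 g(18,8)=8415 g(18,10)=3042 g(18,12)=815 g(18,14)=153 g(18,16)=18 g(18,18)=1
t=19: g(19,-1)=41990 g(19,1)=65246 g(19,3)=63954 g(19,5)=46512 g(19,7)=26163 g(19,9)=11457 g(19,11)=3857 g(19,13)=968 g(19,15)=171 g(19,17)=19 g(19,19)=1
t=20: g(20,-2)=41990 g(20,0)=107236 g(20,2)=129200 g(20,4)=110466 g(20,6)=72675 g(20,8)=37620 g(20,10)=15314 g(20,12)=4825 g(20,14)=1139 g(20,16)=190 g(20,18)=20 g(20,20)=1
t=21: g(21,-1)=149226 g(21,1)=236436 g(21,3)=239666 g(21,5)=183141 g(21,7)=110295 g(21,9)=52934 g(21,11)=20139 g(21,13)=5964 g(21,15)=1329 g(21,17)=210 g(21,19)=21 g(21,21)=1
Paths never hitting -3: Σ_s g(21,s) = 999362
Paths hitting -3: 2^21 - 999362 = 1097790
P = 1097790/2097152 = 548895/1048576

Answer: 548895/1048576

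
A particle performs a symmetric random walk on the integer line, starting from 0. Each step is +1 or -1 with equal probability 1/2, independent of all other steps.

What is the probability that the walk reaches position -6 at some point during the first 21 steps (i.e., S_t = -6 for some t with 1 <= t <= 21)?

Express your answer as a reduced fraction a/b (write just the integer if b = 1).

Answer: 24805/131072

Derivation:
Count via complement. Let g(t,s) = #length-t paths at position s with S_1..S_t all ≠ -6.
g(t,s) = g(t-1,s-1) + g(t-1,s+1) for s ≠ -6; g(t,-6) = 0.
t=0: g(0,0)=1
t=1: g(1,-1)=1 g(1,1)=1
t=2: g(2,-2)=1 g(2,0)=2 g(2,2)=1
t=3: g(3,-3)=1 g(3,-1)=3 g(3,1)=3 g(3,3)=1
t=4: g(4,-4)=1 g(4,-2)=4 g(4,0)=6 g(4,2)=4 g(4,4)=1
t=5: g(5,-5)=1 g(5,-3)=5 g(5,-1)=10 g(5,1)=10 g(5,3)=5 g(5,5)=1
t=6: g(6,-4)=6 g(6,-2)=15 g(6,0)=20 g(6,2)=15 g(6,4)=6 g(6,6)=1
t=7: g(7,-5)=6 g(7,-3)=21 g(7,-1)=35 g(7,1)=35 g(7,3)=21 g(7,5)=7 g(7,7)=1
t=8: g(8,-4)=27 g(8,-2)=56 g(8,0)=70 g(8,2)=56 g(8,4)=28 g(8,6)=8 g(8,8)=1
t=9: g(9,-5)=27 g(9,-3)=83 g(9,-1)=126 g(9,1)=126 g(9,3)=84 g(9,5)=36 g(9,7)=9 g(9,9)=1
t=10: g(10,-4)=110 g(10,-2)=209 g(10,0)=252 g(10,2)=210 g(10,4)=120 g(10,6)=45 g(10,8)=10 g(10,10)=1
t=11: g(11,-5)=110 g(11,-3)=319 g(11,-1)=461 g(11,1)=462 g(11,3)=330 g(11,5)=165 g(11,7)=55 g(11,9)=11 g(11,11)=1
t=12: g(12,-4)=429 g(12,-2)=780 g(12,0)=923 g(12,2)=792 g(12,4)=495 g(12,6)=220 g(12,8)=66 g(12,10)=12 g(12,12)=1
t=13: g(13,-5)=429 g(13,-3)=1209 g(13,-1)=1703 g(13,1)=1715 g(13,3)=1287 g(13,5)=715 g(13,7)=286 g(13,9)=78 g(13,11)=13 g(13,13)=1
t=14: g(14,-4)=1638 g(14,-2)=2912 g(14,0)=3418 g(14,2)=3002 g(14,4)=2002 g(14,6)=1001 g(14,8)=364 g(14,10)=91 g(14,12)=14 g(14,14)=1
t=15: g(15,-5)=1638 g(15,-3)=4550 g(15,-1)=6330 g(15,1)=6420 g(15,3)=5004 g(15,5)=3003 g(15,7)=1365 g(15,9)=455 g(15,11)=105 g(15,13)=15 g(15,15)=1
t=16: g(16,-4)=6188 g(16,-2)=10880 g(16,0)=12750 g(16,2)=11424 g(16,4)=8007 g(16,6)=4368 g(16,8)=1820 g(16,10)=560 g(16,12)=120 g(16,14)=16 g(16,16)=1
t=17: g(17,-5)=6188 g(17,-3)=17068 g(17,-1)=23630 g(17,1)=24174 g(17,3)=19431 g(17,5)=12375 g(17,7)=6188 g(17,9)=2380 g(17,11)=680 g(17,13)=136 g(17,15)=17 g(17,17)=1
t=18: g(18,-4)=23256 g(18,-2)=40698 g(18,0)=47804 g(18,2)=43605 g(18,4)=31806 g(18,6)=18563 g(18,8)=8568 g(18,10)=3060 g(18,12)=816 g(18,14)=153 g(18,16)=18 g(18,18)=1
t=19: g(19,-5)=23256 g(19,-3)=63954 g(19,-1)=88502 g(19,1)=91409 g(19,3)=75411 g(19,5)=50369 g(19,7)=27131 g(19,9)=11628 g(19,11)=3876 g(19,13)=969 g(19,15)=171 g(19,17)=19 g(19,19)=1
t=20: g(20,-4)=87210 g(20,-2)=152456 g(20,0)=179911 g(20,2)=166820 g(20,4)=125780 g(20,6)=77500 g(20,8)=38759 g(20,10)=15504 g(20,12)=4845 g(20,14)=1140 g(20,16)=190 g(20,18)=20 g(20,20)=1
t=21: g(21,-5)=87210 g(21,-3)=239666 g(21,-1)=332367 g(21,1)=346731 g(21,3)=292600 g(21,5)=203280 g(21,7)=116259 g(21,9)=54263 g(21,11)=20349 g(21,13)=5985 g(21,15)=1330 g(21,17)=210 g(21,19)=21 g(21,21)=1
Paths never hitting -6: Σ_s g(21,s) = 1700272
Paths hitting -6: 2^21 - 1700272 = 396880
P = 396880/2097152 = 24805/131072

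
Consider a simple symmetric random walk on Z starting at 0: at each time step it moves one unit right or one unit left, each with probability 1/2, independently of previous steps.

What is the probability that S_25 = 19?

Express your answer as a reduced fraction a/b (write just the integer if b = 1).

To reach position 19 after 25 steps: need 22 steps of +1 and 3 of -1.
Favorable paths: C(25,22) = 2300
Total paths: 2^25 = 33554432
P = 2300/33554432 = 575/8388608

Answer: 575/8388608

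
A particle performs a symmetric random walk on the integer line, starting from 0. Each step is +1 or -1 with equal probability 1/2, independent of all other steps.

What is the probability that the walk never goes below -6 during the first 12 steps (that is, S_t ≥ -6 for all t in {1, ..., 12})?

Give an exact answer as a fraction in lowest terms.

Let f(t,s) = #length-t paths at position s with S_1..S_t all ≥ -6.
f(t,s) = f(t-1,s-1) + f(t-1,s+1) for s ≥ -6; f(t,s) = 0 for s < -6.
t=0: f(0,0)=1
t=1: f(1,-1)=1 f(1,1)=1
t=2: f(2,-2)=1 f(2,0)=2 f(2,2)=1
t=3: f(3,-3)=1 f(3,-1)=3 f(3,1)=3 f(3,3)=1
t=4: f(4,-4)=1 f(4,-2)=4 f(4,0)=6 f(4,2)=4 f(4,4)=1
t=5: f(5,-5)=1 f(5,-3)=5 f(5,-1)=10 f(5,1)=10 f(5,3)=5 f(5,5)=1
t=6: f(6,-6)=1 f(6,-4)=6 f(6,-2)=15 f(6,0)=20 f(6,2)=15 f(6,4)=6 f(6,6)=1
t=7: f(7,-5)=7 f(7,-3)=21 f(7,-1)=35 f(7,1)=35 f(7,3)=21 f(7,5)=7 f(7,7)=1
t=8: f(8,-6)=7 f(8,-4)=28 f(8,-2)=56 f(8,0)=70 f(8,2)=56 f(8,4)=28 f(8,6)=8 f(8,8)=1
t=9: f(9,-5)=35 f(9,-3)=84 f(9,-1)=126 f(9,1)=126 f(9,3)=84 f(9,5)=36 f(9,7)=9 f(9,9)=1
t=10: f(10,-6)=35 f(10,-4)=119 f(10,-2)=210 f(10,0)=252 f(10,2)=210 f(10,4)=120 f(10,6)=45 f(10,8)=10 f(10,10)=1
t=11: f(11,-5)=154 f(11,-3)=329 f(11,-1)=462 f(11,1)=462 f(11,3)=330 f(11,5)=165 f(11,7)=55 f(11,9)=11 f(11,11)=1
t=12: f(12,-6)=154 f(12,-4)=483 f(12,-2)=791 f(12,0)=924 f(12,2)=792 f(12,4)=495 f(12,6)=220 f(12,8)=66 f(12,10)=12 f(12,12)=1
Σ_s f(12,s) = 3938
P = 3938/4096 = 1969/2048

Answer: 1969/2048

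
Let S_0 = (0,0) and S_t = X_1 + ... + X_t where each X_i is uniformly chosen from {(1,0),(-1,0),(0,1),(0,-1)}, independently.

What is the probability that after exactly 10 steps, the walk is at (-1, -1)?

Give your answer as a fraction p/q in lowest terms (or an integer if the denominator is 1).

Answer: 6615/131072

Derivation:
Let h be the number of horizontal steps (so 10-h are vertical). To end at (-1,-1) need (h-1)/2 right-steps and ((10-h)-1)/2 up-steps.
Sum over h with 1 ≤ h ≤ 9, h ≡ 1 (mod 2), 10-h ≡ 1 (mod 2):
h=1: C(10,1)·C(1,0)·C(9,4) = 10·1·126 = 1260
h=3: C(10,3)·C(3,1)·C(7,3) = 120·3·35 = 12600
h=5: C(10,5)·C(5,2)·C(5,2) = 252·10·10 = 25200
h=7: C(10,7)·C(7,3)·C(3,1) = 120·35·3 = 12600
h=9: C(10,9)·C(9,4)·C(1,0) = 10·126·1 = 1260
Total favorable: 52920
Total paths: 4^10 = 1048576
P = 52920/1048576 = 6615/131072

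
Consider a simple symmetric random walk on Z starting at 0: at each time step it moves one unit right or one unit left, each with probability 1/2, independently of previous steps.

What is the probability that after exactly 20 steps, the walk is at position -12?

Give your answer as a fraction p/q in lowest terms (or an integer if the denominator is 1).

To reach position -12 after 20 steps: need 4 steps of +1 and 16 of -1.
Favorable paths: C(20,4) = 4845
Total paths: 2^20 = 1048576
P = 4845/1048576 = 4845/1048576

Answer: 4845/1048576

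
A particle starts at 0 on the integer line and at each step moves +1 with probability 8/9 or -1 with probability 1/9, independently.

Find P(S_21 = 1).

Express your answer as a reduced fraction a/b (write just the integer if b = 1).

To reach position 1 after 21 steps: need 11 steps of +1 and 10 steps of -1.
Number of such sequences: C(21,11) = 352716
Each has probability (8/9)^11 · (1/9)^10 = 8589934592/109418989131512359209
P = 352716 · 8589934592/109418989131512359209 = 1009935789850624/36472996377170786403

Answer: 1009935789850624/36472996377170786403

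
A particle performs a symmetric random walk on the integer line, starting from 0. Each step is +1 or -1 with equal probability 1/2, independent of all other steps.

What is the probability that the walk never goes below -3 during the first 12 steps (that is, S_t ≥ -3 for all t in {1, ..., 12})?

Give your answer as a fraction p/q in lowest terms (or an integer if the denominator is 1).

Answer: 3003/4096

Derivation:
Let f(t,s) = #length-t paths at position s with S_1..S_t all ≥ -3.
f(t,s) = f(t-1,s-1) + f(t-1,s+1) for s ≥ -3; f(t,s) = 0 for s < -3.
t=0: f(0,0)=1
t=1: f(1,-1)=1 f(1,1)=1
t=2: f(2,-2)=1 f(2,0)=2 f(2,2)=1
t=3: f(3,-3)=1 f(3,-1)=3 f(3,1)=3 f(3,3)=1
t=4: f(4,-2)=4 f(4,0)=6 f(4,2)=4 f(4,4)=1
t=5: f(5,-3)=4 f(5,-1)=10 f(5,1)=10 f(5,3)=5 f(5,5)=1
t=6: f(6,-2)=14 f(6,0)=20 f(6,2)=15 f(6,4)=6 f(6,6)=1
t=7: f(7,-3)=14 f(7,-1)=34 f(7,1)=35 f(7,3)=21 f(7,5)=7 f(7,7)=1
t=8: f(8,-2)=48 f(8,0)=69 f(8,2)=56 f(8,4)=28 f(8,6)=8 f(8,8)=1
t=9: f(9,-3)=48 f(9,-1)=117 f(9,1)=125 f(9,3)=84 f(9,5)=36 f(9,7)=9 f(9,9)=1
t=10: f(10,-2)=165 f(10,0)=242 f(10,2)=209 f(10,4)=120 f(10,6)=45 f(10,8)=10 f(10,10)=1
t=11: f(11,-3)=165 f(11,-1)=407 f(11,1)=451 f(11,3)=329 f(11,5)=165 f(11,7)=55 f(11,9)=11 f(11,11)=1
t=12: f(12,-2)=572 f(12,0)=858 f(12,2)=780 f(12,4)=494 f(12,6)=220 f(12,8)=66 f(12,10)=12 f(12,12)=1
Σ_s f(12,s) = 3003
P = 3003/4096 = 3003/4096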